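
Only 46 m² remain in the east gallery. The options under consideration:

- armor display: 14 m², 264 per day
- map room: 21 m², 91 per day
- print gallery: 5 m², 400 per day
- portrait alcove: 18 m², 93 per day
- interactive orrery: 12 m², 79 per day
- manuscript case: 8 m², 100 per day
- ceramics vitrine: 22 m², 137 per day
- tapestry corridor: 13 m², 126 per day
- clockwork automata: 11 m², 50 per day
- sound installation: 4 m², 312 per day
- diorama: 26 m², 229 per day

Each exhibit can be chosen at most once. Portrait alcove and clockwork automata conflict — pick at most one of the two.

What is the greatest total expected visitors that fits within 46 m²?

Ranking by ratio (expected visitors/m²): print gallery 80.00, sound installation 78.00, armor display 18.86, manuscript case 12.50.
Armor display + print gallery + manuscript case + tapestry corridor + sound installation uses 44 of the 46 m² and totals 1202.
Runner-up armor display + print gallery + interactive orrery + manuscript case + sound installation tops out at 1155.

1202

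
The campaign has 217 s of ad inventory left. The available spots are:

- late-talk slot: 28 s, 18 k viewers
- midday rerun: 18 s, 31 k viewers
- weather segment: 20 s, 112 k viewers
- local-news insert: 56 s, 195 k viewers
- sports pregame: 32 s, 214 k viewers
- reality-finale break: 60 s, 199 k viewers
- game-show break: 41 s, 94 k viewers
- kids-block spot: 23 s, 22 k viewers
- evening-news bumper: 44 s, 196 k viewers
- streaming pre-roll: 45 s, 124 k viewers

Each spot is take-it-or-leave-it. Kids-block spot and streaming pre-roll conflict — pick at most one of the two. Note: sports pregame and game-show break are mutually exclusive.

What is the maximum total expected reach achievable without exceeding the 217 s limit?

Weather segment + local-news insert + sports pregame + reality-finale break + evening-news bumper uses 212 of the 217 s and totals 916.
Runner-up midday rerun + weather segment + local-news insert + sports pregame + evening-news bumper + streaming pre-roll tops out at 872.

916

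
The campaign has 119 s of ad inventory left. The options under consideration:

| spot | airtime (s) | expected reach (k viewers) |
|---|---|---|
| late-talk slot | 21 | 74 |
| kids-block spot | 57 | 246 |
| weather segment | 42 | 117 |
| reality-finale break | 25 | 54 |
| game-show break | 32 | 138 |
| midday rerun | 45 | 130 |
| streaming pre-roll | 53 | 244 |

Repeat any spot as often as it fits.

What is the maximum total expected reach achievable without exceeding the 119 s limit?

A density-first pass picks 2×streaming pre-roll — 488 at 106 s.
Dropping streaming pre-roll frees 53 s; slotting in 2×game-show break (64 s) lifts the total to 520 at 117 s.
The spare 2 s is too small for any remaining spot, and no exchange beats 520.

520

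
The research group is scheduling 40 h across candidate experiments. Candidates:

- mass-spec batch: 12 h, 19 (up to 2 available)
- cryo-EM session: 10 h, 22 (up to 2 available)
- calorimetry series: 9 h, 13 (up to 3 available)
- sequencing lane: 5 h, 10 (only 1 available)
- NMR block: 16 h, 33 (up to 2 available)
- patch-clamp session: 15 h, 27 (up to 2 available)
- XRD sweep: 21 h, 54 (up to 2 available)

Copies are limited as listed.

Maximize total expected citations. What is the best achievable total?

Ranking by ratio (expected citations/h): XRD sweep 2.57, cryo-EM session 2.20, NMR block 2.06, sequencing lane 2.00.
Filling by ratio: cryo-EM session + sequencing lane + XRD sweep for 86, with 4 h left unused.
Replace sequencing lane with calorimetry series: the trade gains 3 net, giving 89 at 40 h.
That's the maximum — no swap from here does better than 89.

89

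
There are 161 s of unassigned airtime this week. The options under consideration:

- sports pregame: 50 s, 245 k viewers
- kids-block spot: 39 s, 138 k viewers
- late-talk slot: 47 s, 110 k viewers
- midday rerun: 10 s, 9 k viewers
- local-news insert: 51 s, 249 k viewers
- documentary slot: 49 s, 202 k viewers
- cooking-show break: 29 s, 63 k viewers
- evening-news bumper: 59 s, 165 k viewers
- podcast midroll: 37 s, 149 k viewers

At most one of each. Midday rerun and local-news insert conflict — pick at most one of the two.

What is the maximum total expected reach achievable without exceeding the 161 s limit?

696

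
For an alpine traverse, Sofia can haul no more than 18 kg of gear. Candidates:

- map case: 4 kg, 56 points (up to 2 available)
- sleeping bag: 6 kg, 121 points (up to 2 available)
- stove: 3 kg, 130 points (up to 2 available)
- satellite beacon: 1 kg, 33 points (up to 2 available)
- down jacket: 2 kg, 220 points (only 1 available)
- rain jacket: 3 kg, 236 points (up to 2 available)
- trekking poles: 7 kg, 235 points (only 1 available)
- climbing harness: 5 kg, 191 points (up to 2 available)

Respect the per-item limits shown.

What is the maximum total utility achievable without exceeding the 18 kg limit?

A density-first pass picks 2×stove + 2×satellite beacon + down jacket + 2×rain jacket — 1018 at 16 kg.
Replace stove with climbing harness: the trade gains 61 net, giving 1079 at 18 kg.
Every other selection either busts 18 kg or exceeds an availability limit or fails to beat 1079.

1079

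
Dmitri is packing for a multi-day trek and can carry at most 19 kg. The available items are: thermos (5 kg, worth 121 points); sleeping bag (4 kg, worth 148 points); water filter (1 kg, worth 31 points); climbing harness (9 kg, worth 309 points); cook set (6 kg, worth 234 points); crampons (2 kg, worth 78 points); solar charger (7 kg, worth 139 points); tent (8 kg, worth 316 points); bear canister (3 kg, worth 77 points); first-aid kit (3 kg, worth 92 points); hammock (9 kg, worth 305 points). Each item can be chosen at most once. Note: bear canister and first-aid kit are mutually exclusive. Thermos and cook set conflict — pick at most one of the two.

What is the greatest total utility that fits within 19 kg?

729

Density check — tent 39.50, cook set 39.00, crampons 39.00 are the best per kg.
Taking the top-ratio items first gives water filter + cook set + crampons + tent for 659 (17 kg).
Dropping crampons frees 2 kg; slotting in sleeping bag (4 kg) lifts the total to 729 at 19 kg.
That's the maximum — no feasible swap from here does better than 729.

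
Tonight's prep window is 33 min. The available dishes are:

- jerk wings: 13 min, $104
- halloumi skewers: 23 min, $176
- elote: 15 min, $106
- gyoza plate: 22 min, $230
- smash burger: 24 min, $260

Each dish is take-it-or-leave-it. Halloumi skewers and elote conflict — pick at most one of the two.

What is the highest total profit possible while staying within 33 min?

260

Best packing: smash burger — 24 min, 260 total.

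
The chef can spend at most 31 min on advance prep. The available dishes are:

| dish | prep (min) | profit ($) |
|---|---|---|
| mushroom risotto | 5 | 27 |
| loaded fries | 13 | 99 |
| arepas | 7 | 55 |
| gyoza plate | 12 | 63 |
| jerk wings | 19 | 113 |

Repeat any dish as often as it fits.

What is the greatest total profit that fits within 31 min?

225

Taking the top-ratio dishes first gives 4×arepas for 220 (28 min).
Replace 4×arepas with mushroom risotto + 2×loaded fries: the trade gains 5 net, giving 225 at 31 min.
Nothing else within 31 min beats 225.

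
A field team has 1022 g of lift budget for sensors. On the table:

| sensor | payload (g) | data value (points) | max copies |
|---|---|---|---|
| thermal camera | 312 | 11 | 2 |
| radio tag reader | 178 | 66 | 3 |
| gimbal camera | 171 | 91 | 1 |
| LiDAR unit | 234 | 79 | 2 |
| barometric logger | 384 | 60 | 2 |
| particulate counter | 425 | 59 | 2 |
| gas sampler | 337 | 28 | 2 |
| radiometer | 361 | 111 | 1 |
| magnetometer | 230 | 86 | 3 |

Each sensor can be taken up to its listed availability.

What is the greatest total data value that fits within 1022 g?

Taking the top-ratio sensors first gives gimbal camera + 3×magnetometer for 349 (861 g).
The 230 g tied up in magnetometer is better spent on 2×radio tag reader — total rises to 395 (987 g).
No other feasible combination exceeds 395.

395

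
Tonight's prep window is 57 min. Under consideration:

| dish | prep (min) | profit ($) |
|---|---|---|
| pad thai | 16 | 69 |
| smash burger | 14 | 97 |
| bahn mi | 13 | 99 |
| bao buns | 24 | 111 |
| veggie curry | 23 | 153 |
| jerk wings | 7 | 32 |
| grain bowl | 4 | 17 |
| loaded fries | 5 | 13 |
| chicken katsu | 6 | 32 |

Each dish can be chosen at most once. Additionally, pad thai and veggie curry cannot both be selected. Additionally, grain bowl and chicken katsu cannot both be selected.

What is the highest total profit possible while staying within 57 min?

381

Taking smash burger + bahn mi + veggie curry + jerk wings: 57 min used, 381 in profit.
Nothing else feasible within 57 min beats 381.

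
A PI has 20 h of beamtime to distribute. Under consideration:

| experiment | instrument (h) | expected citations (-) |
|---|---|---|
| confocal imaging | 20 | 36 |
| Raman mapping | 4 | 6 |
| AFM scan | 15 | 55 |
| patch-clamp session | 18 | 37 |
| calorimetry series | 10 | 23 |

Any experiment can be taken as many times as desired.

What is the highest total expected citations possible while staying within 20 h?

Ranking by ratio (expected citations/h): AFM scan 3.67, calorimetry series 2.30, patch-clamp session 2.06.
Best packing: Raman mapping + AFM scan — 19 h, 61 total.
Every other selection either busts 20 h or fails to beat 61.

61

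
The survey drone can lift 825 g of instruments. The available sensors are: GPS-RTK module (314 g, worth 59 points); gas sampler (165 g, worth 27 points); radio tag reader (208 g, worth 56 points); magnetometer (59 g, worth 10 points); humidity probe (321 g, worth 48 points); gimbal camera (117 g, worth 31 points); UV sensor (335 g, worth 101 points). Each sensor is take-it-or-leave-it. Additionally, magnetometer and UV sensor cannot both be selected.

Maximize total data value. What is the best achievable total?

By data value per g: UV sensor 0.30, radio tag reader 0.27, gimbal camera 0.26 lead.
Gas sampler + radio tag reader + gimbal camera + UV sensor uses 825 of the 825 g and totals 215.

215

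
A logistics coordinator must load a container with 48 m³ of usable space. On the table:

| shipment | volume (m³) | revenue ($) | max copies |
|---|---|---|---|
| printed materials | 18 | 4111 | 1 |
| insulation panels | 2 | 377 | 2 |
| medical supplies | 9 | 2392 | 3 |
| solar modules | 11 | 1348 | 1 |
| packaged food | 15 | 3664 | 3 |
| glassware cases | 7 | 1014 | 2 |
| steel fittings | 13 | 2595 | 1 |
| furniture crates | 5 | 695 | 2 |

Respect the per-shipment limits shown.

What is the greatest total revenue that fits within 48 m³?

12112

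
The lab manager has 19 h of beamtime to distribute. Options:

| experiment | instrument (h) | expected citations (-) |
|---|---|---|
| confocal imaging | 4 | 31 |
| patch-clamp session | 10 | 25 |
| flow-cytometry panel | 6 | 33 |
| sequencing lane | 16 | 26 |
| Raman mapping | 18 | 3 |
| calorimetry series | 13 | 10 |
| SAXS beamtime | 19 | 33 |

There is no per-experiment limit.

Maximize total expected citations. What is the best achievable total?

126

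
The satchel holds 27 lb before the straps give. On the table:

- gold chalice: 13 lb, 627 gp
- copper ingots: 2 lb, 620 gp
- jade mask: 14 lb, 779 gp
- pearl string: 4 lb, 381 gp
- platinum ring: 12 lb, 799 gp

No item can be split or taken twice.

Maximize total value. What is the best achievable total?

A density-first pass picks copper ingots + pearl string + platinum ring — 1800 at 18 lb.
The 4 lb tied up in pearl string is better spent on gold chalice — total rises to 2046 (27 lb).
No other feasible combination exceeds 2046.

2046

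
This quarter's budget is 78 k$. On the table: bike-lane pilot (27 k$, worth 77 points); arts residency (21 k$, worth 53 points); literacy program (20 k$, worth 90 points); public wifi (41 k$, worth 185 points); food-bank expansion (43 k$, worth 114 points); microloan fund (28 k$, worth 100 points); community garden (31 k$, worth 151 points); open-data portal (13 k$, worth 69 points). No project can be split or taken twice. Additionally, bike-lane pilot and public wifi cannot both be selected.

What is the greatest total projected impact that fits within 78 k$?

By projected impact per k$: open-data portal 5.31, community garden 4.87, public wifi 4.51, literacy program 4.50 lead.
Greedy by ratio would take literacy program + community garden + open-data portal: 64 k$ used, total 310.
Dropping community garden frees 31 k$; slotting in public wifi (41 k$) lifts the total to 344 at 74 k$.
Every other selection either busts 78 k$ or breaks a pairing rule or fails to beat 344.

344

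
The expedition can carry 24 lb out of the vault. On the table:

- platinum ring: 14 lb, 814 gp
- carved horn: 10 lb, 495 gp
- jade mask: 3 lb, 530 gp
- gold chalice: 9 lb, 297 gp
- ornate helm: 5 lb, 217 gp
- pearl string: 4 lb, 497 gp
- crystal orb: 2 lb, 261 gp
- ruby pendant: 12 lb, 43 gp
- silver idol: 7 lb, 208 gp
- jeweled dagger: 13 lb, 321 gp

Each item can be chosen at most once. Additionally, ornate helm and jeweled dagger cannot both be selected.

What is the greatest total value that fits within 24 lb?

2102

Density check — jade mask 176.67, crystal orb 130.50, pearl string 124.25 are the best per lb.
Taking platinum ring + jade mask + pearl string + crystal orb: 23 lb used, 2102 in value.
Runner-up carved horn + jade mask + ornate helm + pearl string + crystal orb tops out at 2000.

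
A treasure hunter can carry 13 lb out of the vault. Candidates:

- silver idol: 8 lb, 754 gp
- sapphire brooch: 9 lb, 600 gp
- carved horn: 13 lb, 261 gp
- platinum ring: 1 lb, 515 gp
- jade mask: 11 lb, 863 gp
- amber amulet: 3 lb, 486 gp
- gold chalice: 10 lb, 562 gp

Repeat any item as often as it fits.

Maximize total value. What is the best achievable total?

6695

Taking 13×platinum ring: 13 lb used, 6695 in value.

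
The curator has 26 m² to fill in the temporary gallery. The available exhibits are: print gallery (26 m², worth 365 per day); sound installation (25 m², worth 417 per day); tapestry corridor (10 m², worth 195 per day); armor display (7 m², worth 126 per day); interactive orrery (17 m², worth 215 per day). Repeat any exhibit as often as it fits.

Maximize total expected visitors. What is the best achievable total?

447

Taking the top-ratio exhibits first gives 2×tapestry corridor for 390 (20 m²).
The 10 m² tied up in tapestry corridor is better spent on 2×armor display — total rises to 447 (24 m²).
No other feasible combination exceeds 447.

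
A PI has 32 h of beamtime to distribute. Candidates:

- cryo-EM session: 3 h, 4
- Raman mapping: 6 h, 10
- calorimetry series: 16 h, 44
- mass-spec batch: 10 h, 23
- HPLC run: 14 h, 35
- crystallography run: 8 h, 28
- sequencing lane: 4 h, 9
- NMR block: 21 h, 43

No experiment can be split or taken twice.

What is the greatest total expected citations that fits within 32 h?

86

A density-first pass picks cryo-EM session + calorimetry series + crystallography run + sequencing lane — 85 at 31 h.
A better packing is mass-spec batch + HPLC run + crystallography run: 32 h, total 86.
Runner-up cryo-EM session + calorimetry series + crystallography run + sequencing lane tops out at 85.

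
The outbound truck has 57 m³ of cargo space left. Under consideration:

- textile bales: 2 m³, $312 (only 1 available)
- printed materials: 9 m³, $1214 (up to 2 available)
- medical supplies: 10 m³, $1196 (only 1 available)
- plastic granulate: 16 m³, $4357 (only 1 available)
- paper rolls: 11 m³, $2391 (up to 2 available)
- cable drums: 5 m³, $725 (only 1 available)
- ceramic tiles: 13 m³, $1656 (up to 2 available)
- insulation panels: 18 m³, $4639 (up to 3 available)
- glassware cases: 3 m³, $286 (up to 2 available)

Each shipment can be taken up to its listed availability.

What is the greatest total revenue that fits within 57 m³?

Greedy by ratio would take textile bales + plastic granulate + 2×insulation panels + glassware cases: 57 m³ used, total 14233.
Dropping textile bales and glassware cases frees 5 m³; slotting in cable drums (5 m³) lifts the total to 14360 at 57 m³.

14360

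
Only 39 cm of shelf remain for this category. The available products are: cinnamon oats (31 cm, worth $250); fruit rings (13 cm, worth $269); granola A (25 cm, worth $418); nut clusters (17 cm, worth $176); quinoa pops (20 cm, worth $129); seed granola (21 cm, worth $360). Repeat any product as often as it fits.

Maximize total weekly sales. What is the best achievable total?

3×fruit rings uses 39 of the 39 cm and totals 807.

807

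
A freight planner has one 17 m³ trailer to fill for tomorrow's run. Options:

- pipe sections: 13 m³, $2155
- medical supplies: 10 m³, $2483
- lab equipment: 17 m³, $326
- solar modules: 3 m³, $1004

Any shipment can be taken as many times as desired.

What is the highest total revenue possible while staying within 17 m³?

5020

Density check — solar modules 334.67, medical supplies 248.30, pipe sections 165.77 are the best per m³.
The ratio ordering already packs tightly: 5×solar modules, 15 m³, 5020.
No other feasible combination exceeds 5020.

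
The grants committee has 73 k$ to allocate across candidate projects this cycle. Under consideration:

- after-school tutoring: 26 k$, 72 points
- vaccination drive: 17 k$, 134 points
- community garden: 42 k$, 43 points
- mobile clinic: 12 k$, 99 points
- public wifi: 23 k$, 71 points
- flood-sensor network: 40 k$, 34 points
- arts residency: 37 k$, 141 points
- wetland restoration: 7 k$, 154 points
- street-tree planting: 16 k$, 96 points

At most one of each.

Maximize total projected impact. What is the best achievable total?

528

A density-first pass picks vaccination drive + mobile clinic + wetland restoration + street-tree planting — 483 at 52 k$.
Dropping street-tree planting frees 16 k$; slotting in arts residency (37 k$) lifts the total to 528 at 73 k$.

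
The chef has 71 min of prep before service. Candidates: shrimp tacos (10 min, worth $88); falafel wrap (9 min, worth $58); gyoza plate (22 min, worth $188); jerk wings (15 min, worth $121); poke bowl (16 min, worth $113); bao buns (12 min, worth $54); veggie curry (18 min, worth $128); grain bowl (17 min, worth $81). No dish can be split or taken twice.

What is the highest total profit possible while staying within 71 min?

550

Density check — shrimp tacos 8.80, gyoza plate 8.55, jerk wings 8.07 are the best per min.
The ratio heuristic lands on shrimp tacos + gyoza plate + jerk wings + veggie curry (525) but leaves 6 min idle.
Dropping shrimp tacos frees 10 min; slotting in poke bowl (16 min) lifts the total to 550 at 71 min.
Next best is shrimp tacos + gyoza plate + jerk wings + veggie curry at 525 (65 min) — short by 25.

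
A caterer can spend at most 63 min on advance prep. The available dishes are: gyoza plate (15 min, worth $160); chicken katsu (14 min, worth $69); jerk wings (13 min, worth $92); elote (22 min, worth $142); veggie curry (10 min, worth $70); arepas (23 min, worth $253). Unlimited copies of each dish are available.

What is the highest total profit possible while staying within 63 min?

666

Density check — arepas 11.00, gyoza plate 10.67, jerk wings 7.08 are the best per min.
Best packing: gyoza plate + 2×arepas — 61 min, 666 total.
Every other selection either busts 63 min or fails to beat 666.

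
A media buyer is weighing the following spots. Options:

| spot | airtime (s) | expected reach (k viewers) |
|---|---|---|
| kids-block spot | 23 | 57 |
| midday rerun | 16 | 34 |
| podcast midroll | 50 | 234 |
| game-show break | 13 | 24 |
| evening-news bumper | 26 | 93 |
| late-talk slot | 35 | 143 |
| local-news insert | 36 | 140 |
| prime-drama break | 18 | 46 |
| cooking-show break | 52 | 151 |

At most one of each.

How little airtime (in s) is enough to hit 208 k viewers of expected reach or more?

Minimise s subject to total expected reach ≥ 208.
podcast midroll reaches 234 using 50 s.
No combination under 50 s hits 208.

50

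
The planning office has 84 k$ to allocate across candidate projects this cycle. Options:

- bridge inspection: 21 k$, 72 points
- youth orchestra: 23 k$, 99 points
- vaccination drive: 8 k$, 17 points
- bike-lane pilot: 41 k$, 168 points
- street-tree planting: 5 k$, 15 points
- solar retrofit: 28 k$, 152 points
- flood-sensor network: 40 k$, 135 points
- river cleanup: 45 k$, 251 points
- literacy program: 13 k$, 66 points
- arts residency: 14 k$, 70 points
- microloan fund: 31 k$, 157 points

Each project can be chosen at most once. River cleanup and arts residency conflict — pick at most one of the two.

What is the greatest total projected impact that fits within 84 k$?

425

Ranking by ratio (projected impact/k$): river cleanup 5.58, solar retrofit 5.43, literacy program 5.08.
The ratio heuristic lands on street-tree planting + solar retrofit + river cleanup (418) but leaves 6 k$ idle.
Replace street-tree planting and solar retrofit with vaccination drive + microloan fund: the trade gains 7 net, giving 425 at 84 k$.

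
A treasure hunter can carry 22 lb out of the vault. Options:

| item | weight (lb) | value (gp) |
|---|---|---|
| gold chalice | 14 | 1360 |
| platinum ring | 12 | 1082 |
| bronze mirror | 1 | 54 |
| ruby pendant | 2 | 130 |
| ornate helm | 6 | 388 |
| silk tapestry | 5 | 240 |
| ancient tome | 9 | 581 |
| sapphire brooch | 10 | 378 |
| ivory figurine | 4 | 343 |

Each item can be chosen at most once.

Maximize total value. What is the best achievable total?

Gold chalice + bronze mirror + ruby pendant + ivory figurine uses 21 of the 22 lb and totals 1887.
Next best is gold chalice + ruby pendant + ornate helm at 1878 (22 lb) — short by 9.

1887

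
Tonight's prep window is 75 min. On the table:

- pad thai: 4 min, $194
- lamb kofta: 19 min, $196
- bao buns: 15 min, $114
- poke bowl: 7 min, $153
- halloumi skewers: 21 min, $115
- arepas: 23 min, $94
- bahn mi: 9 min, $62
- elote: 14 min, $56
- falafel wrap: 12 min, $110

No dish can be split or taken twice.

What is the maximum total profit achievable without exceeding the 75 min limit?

Filling by ratio: pad thai + lamb kofta + bao buns + poke bowl + bahn mi + falafel wrap for 829, with 9 min left unused.
Dropping falafel wrap frees 12 min; slotting in halloumi skewers (21 min) lifts the total to 834 at 75 min.
Next best is pad thai + lamb kofta + poke bowl + halloumi skewers + bahn mi + falafel wrap at 830 (72 min) — short by 4.

834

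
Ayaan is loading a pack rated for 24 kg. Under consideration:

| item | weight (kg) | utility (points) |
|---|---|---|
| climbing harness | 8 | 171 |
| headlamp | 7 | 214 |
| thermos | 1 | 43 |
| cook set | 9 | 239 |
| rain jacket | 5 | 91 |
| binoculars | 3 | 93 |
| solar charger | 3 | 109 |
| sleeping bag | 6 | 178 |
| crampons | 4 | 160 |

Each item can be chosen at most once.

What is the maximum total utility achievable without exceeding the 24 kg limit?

By utility per kg: thermos 43.00, crampons 40.00, solar charger 36.33, binoculars 31.00 lead.
The ratio ordering already packs tightly: headlamp + thermos + binoculars + solar charger + sleeping bag + crampons, 24 kg, 797.
The closest alternative, headlamp + thermos + cook set + solar charger + crampons, reaches only 765.

797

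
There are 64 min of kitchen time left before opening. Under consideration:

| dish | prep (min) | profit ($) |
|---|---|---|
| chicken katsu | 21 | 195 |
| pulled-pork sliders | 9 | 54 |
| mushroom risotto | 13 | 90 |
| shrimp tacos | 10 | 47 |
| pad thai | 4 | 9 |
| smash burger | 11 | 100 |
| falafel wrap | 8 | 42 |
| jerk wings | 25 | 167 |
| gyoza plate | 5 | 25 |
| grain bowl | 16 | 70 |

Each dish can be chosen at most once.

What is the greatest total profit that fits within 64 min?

Ranking by ratio (profit/min): chicken katsu 9.29, smash burger 9.09, mushroom risotto 6.92.
The ratio heuristic lands on chicken katsu + pulled-pork sliders + mushroom risotto + smash burger + falafel wrap (481) but leaves 2 min idle.
Reworking the packing: chicken katsu + smash burger + jerk wings + gyoza plate uses 62 min and improves the total to 487.
Next best is chicken katsu + pulled-pork sliders + mushroom risotto + shrimp tacos + smash burger at 486 (64 min) — short by 1.

487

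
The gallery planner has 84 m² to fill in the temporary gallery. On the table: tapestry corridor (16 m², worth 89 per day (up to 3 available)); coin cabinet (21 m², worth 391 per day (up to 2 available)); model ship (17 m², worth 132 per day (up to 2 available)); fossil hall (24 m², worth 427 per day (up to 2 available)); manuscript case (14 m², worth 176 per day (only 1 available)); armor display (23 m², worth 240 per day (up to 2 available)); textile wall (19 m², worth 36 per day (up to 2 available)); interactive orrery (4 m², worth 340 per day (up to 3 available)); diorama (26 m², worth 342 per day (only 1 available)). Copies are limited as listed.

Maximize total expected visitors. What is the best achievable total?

2265

Ranking by ratio (expected visitors/m²): interactive orrery 85.00, coin cabinet 18.62, fossil hall 17.79.
Greedy by ratio would take 2×coin cabinet + fossil hall + 3×interactive orrery: 78 m² used, total 2229.
Replace coin cabinet with fossil hall: the trade gains 36 net, giving 2265 at 81 m².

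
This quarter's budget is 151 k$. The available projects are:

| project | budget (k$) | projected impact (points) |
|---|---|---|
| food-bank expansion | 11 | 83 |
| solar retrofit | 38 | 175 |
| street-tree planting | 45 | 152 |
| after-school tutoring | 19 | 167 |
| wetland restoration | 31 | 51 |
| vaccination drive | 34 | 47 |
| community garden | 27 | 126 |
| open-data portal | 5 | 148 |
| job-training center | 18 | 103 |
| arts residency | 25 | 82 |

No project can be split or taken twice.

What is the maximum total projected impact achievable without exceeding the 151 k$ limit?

884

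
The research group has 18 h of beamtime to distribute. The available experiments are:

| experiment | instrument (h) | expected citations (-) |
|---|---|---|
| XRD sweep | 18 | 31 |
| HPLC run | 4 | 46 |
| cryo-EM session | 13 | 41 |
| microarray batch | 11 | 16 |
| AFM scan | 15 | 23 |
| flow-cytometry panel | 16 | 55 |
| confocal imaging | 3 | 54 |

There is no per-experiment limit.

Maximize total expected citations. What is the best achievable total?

Ranking by ratio (expected citations/h): confocal imaging 18.00, HPLC run 11.50, flow-cytometry panel 3.44.
6×confocal imaging uses 18 of the 18 h and totals 324.
Nothing else within 18 h beats 324.

324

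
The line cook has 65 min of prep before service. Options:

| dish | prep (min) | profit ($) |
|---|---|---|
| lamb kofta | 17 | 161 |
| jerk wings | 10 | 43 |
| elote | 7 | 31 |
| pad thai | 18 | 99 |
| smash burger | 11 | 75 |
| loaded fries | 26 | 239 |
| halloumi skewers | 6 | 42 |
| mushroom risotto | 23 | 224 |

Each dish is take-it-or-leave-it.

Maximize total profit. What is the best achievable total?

548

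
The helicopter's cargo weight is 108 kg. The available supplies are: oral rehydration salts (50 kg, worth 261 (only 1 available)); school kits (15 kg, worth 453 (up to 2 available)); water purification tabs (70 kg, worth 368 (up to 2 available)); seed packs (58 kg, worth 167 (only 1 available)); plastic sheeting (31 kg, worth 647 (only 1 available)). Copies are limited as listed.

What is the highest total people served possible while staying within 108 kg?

Best packing: 2×school kits + plastic sheeting — 61 kg, 1553 total.
The spare 47 kg is too small for any remaining supply, and no exchange beats 1553.

1553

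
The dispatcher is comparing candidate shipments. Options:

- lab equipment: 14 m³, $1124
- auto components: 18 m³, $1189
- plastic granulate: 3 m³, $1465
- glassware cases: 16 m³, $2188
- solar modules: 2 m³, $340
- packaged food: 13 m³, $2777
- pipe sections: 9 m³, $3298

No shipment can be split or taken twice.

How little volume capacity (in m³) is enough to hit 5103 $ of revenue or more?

14

Look for the lowest-volume combination reaching 5103.
plastic granulate + solar modules + pipe sections: 5103 revenue at 14 m³.
Any bundle with less than 14 m³ falls short of 5103.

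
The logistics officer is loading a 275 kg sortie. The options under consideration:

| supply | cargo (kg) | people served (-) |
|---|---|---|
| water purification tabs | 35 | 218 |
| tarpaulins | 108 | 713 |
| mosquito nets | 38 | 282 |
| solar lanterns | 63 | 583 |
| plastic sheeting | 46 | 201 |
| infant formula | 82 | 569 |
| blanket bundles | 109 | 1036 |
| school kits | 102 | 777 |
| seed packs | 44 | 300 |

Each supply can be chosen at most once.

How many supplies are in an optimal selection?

3

Optimal total is 2396.
One optimal bundle: solar lanterns + blanket bundles + school kits (274 kg).
Every optimal selection uses 3 supplies.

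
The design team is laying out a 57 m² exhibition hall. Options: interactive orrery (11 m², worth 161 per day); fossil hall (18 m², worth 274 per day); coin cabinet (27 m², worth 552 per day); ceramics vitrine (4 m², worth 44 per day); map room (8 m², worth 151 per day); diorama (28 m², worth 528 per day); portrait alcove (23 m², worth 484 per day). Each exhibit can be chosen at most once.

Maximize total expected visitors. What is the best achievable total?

1080

Density check — portrait alcove 21.04, coin cabinet 20.44, map room 18.88 are the best per m².
Coin cabinet + diorama uses 55 of the 57 m² and totals 1080.
No other feasible combination exceeds 1080.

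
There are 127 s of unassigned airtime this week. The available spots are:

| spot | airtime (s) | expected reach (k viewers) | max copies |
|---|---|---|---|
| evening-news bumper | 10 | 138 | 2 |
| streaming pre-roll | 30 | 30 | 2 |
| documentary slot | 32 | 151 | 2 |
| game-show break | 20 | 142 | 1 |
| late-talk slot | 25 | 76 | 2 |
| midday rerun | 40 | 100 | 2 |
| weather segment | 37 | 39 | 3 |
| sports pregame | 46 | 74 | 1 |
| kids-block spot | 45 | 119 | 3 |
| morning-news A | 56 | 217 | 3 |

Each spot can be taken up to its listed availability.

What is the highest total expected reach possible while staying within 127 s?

721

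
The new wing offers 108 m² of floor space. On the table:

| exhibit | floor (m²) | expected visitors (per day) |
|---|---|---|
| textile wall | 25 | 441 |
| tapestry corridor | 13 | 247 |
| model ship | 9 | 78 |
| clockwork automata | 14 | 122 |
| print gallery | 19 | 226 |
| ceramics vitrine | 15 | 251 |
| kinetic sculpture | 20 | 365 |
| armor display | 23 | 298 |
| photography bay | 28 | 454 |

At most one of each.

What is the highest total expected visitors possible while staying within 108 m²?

Ranking by ratio (expected visitors/m²): tapestry corridor 19.00, kinetic sculpture 18.25, textile wall 17.64.
Textile wall + tapestry corridor + ceramics vitrine + kinetic sculpture + photography bay uses 101 of the 108 m² and totals 1758.
Runner-up textile wall + print gallery + ceramics vitrine + kinetic sculpture + photography bay tops out at 1737.

1758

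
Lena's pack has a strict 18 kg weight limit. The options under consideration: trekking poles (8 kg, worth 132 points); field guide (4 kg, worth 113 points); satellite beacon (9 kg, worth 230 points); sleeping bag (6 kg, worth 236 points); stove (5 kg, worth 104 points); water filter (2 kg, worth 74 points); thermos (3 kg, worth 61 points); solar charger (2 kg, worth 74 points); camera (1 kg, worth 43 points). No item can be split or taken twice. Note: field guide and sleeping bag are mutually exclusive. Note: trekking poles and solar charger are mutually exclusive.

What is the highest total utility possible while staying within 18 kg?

Density check — camera 43.00, sleeping bag 39.33, water filter 37.00, solar charger 37.00 are the best per kg.
Satellite beacon + sleeping bag + water filter + camera uses 18 of the 18 kg and totals 583.
An exhaustive check of the 512 subsets confirms 583.

583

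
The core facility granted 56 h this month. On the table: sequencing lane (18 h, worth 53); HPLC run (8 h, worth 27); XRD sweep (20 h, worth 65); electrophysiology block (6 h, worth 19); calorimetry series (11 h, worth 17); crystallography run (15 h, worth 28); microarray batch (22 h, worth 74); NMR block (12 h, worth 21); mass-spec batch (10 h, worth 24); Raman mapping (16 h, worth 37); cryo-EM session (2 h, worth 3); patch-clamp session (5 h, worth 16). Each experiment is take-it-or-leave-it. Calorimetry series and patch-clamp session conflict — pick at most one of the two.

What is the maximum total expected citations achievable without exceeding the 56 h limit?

185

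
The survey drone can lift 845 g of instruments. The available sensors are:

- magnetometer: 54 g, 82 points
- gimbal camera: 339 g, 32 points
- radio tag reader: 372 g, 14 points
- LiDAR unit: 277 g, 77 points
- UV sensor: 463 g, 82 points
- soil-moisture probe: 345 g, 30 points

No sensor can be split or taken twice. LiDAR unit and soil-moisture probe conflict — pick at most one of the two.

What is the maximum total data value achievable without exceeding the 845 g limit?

241

Ranking by ratio (data value/g): magnetometer 1.52, LiDAR unit 0.28, UV sensor 0.18, gimbal camera 0.09.
Magnetometer + LiDAR unit + UV sensor uses 794 of the 845 g and totals 241.
The spare 51 g is too small for any remaining sensor, and no feasible exchange beats 241.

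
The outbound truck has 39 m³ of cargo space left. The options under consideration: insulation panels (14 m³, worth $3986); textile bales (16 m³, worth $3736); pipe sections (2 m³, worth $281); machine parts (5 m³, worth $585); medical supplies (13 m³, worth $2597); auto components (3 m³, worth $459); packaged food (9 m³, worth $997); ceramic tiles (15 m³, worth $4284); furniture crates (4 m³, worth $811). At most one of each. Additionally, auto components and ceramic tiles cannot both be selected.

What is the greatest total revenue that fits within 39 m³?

9666

Ranking by ratio (revenue/m³): ceramic tiles 285.60, insulation panels 284.71, textile bales 233.50, furniture crates 202.75.
Taking insulation panels + machine parts + ceramic tiles + furniture crates: 38 m³ used, 9666 in revenue.
That's the maximum — no feasible swap from here does better than 9666.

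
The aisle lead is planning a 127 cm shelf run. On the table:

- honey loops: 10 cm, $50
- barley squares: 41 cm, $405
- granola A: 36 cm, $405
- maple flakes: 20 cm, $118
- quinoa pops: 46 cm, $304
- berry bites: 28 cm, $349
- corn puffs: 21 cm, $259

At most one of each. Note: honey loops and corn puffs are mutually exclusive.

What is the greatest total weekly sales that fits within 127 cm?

Best packing: barley squares + granola A + berry bites + corn puffs — 126 cm, 1418 total.

1418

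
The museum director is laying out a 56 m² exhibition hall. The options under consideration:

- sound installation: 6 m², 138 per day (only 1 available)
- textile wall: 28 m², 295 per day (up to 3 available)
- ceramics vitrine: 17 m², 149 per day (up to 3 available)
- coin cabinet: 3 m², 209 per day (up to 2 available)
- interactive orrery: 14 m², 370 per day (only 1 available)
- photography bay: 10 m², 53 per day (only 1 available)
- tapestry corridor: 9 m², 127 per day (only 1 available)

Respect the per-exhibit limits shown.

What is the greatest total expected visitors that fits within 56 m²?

The ratio heuristic lands on sound installation + ceramics vitrine + 2×coin cabinet + interactive orrery + tapestry corridor (1202) but leaves 4 m² idle.
The 26 m² tied up in ceramics vitrine and tapestry corridor is better spent on textile wall — total rises to 1221 (54 m²).
No other feasible combination exceeds 1221.

1221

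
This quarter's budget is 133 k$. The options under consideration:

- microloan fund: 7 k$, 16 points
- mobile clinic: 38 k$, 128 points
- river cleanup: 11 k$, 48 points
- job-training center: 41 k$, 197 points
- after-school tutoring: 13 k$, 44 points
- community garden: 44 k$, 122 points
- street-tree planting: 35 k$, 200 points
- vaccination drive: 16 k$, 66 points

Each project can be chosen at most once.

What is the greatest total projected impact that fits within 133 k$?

591

A density-first pass picks microloan fund + river cleanup + job-training center + after-school tutoring + street-tree planting + vaccination drive — 571 at 123 k$.
The 31 k$ tied up in microloan fund and river cleanup and after-school tutoring is better spent on mobile clinic — total rises to 591 (130 k$).
Next best is microloan fund + mobile clinic + river cleanup + job-training center + street-tree planting at 589 (132 k$) — short by 2.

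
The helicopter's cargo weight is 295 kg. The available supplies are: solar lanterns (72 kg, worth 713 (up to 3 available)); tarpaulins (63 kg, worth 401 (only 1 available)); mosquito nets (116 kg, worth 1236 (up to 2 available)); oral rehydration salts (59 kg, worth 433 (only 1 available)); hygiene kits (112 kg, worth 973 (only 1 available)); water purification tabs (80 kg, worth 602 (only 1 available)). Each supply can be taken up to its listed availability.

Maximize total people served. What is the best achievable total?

2905

2×mosquito nets + oral rehydration salts uses 291 of the 295 kg and totals 2905.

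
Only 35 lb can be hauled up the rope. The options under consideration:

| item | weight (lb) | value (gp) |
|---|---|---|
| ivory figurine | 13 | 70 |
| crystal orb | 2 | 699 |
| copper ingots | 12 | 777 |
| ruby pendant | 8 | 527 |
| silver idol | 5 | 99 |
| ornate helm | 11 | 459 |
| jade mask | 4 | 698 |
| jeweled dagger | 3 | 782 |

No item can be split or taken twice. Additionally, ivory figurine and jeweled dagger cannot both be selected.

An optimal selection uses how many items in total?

6

Optimal total is 3582.
For example crystal orb + copper ingots + ruby pendant + silver idol + jade mask + jeweled dagger achieves it, using 34 lb.
All optima have 6 items.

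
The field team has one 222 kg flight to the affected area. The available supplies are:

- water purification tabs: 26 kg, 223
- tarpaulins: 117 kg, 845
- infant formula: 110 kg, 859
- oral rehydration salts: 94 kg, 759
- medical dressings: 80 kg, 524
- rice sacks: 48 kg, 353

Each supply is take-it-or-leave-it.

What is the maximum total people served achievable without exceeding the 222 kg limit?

1636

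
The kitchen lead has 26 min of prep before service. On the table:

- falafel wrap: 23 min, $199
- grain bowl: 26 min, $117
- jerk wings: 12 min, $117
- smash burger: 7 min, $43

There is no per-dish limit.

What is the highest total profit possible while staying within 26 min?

By profit per min: jerk wings 9.75, falafel wrap 8.65, smash burger 6.14 lead.
The ratio ordering already packs tightly: 2×jerk wings, 24 min, 234.
No other feasible combination exceeds 234.

234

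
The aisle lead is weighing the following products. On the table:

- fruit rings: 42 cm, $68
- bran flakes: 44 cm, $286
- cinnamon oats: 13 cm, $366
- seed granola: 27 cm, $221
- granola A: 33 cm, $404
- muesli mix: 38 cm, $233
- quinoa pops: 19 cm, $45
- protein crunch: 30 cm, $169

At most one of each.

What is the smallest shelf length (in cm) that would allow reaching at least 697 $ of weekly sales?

46

Minimise cm subject to total weekly sales ≥ 697.
cinnamon oats + granola A reaches 770 using 46 cm.
Below 46 cm the best achievable stays under 697.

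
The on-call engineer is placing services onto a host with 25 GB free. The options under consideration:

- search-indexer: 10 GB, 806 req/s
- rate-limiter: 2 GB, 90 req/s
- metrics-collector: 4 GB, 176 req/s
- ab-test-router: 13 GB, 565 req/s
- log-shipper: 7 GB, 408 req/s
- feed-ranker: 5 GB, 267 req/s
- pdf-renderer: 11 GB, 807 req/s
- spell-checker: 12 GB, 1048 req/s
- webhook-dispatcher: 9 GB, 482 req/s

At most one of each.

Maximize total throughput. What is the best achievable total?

1945

The ratio heuristic lands on search-indexer + rate-limiter + spell-checker (1944) but leaves 1 GB idle.
The 10 GB tied up in search-indexer is better spent on pdf-renderer — total rises to 1945 (25 GB).
The closest alternative, search-indexer + rate-limiter + spell-checker, reaches only 1944.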